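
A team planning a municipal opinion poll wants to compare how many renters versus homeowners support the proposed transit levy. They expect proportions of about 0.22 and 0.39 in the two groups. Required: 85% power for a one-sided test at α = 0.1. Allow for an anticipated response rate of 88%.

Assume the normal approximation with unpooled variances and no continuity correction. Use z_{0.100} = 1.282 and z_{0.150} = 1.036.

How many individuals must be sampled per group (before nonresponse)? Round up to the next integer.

n = (z_α + z_β)² · [p₁(1−p₁) + p₂(1−p₂)] / (p₁ − p₂)²
  = (1.282 + 1.036)² · (0.22·0.78 + 0.39·0.61) / (-0.17)²
  = (2.318)² · (0.1716 + 0.2379) / 0.0289
  = 5.3731 · 0.4095 / 0.0289
  = 76.13
Adjust for 88% response: 76.13 / 0.88 = 86.52.
Round up → n = 87 per group.

n = 87 per group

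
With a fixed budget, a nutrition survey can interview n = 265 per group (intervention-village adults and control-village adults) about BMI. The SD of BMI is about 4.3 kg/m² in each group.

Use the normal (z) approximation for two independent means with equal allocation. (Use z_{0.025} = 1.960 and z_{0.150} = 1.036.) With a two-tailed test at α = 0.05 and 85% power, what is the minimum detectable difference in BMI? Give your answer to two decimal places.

δ = (z_{α/2} + z_β) · √((σ₁²+σ₂²)/n)
  = (1.960 + 1.036) · √(36.98/265)
  = 2.996 · √0.13955
  = 2.996 · 0.3736
  = 1.1192

Minimum detectable difference ≈ 1.12 kg/m²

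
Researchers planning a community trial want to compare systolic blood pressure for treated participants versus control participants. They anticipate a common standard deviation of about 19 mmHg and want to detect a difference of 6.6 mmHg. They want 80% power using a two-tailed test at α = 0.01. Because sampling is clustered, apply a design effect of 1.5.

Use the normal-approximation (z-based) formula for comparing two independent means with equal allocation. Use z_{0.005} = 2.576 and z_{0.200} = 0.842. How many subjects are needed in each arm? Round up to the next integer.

n = 291 per group

n = (z_{α/2} + z_β)² · (σ₁² + σ₂²) / δ²
  = (2.576 + 0.842)² · (2·19² = 722) / 6.6²
  = 11.6827 · 722 / 43.56
  = 193.64
Design effect: 1.5 × 193.64 = 290.46.
Round up → n = 291 per group.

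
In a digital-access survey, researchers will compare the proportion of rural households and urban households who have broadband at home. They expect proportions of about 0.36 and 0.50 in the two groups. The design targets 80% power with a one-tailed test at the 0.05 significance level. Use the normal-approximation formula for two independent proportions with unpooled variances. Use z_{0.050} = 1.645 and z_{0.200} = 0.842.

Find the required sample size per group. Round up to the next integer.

n = (z_α + z_β)² · [p₁(1−p₁) + p₂(1−p₂)] / (p₁ − p₂)²
  = (1.645 + 0.842)² · (0.36·0.64 + 0.50·0.50) / (-0.14)²
  = (2.487)² · (0.2304 + 0.2500) / 0.0196
  = 6.1852 · 0.4804 / 0.0196
  = 151.60
Round up → n = 152 per group.

n = 152 per group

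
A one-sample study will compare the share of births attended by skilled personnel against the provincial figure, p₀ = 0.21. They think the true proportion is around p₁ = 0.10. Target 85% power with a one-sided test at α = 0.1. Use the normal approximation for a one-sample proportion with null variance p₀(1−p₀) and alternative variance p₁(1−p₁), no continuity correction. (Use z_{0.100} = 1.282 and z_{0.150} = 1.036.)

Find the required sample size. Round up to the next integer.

n = [z_α·√(p₀q₀) + z_β·√(p₁q₁)]² / (p₁ − p₀)²
  = [1.282·√(0.21·0.79) + 1.036·√(0.10·0.90)]² / (-0.11)²
  = [1.282·0.4073 + 1.036·0.3000]² / 0.0121
  = [0.8330]² / 0.0121
  = 57.34
Round up → n = 58.

n = 58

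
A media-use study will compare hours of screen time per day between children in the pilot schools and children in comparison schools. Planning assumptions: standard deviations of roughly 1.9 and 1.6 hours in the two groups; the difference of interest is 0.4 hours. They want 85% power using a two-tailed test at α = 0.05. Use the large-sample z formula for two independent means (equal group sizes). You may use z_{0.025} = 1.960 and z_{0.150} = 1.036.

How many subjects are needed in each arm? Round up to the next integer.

n = (z_{α/2} + z_β)² · (σ₁² + σ₂²) / δ²
  = (1.960 + 1.036)² · (1.9² + 1.6² = 6.17) / 0.4²
  = 8.9760 · 6.17 / 0.16
  = 346.14
Round up → n = 347 per group.

n = 347 per group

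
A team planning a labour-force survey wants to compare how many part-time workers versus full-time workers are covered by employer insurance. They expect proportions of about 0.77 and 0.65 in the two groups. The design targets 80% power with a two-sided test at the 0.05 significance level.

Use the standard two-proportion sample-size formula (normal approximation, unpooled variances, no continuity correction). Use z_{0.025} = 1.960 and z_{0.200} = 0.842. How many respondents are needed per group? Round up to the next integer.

n = (z_{α/2} + z_β)² · [p₁(1−p₁) + p₂(1−p₂)] / (p₁ − p₂)²
  = (1.960 + 0.842)² · (0.77·0.23 + 0.65·0.35) / (0.12)²
  = (2.802)² · (0.1771 + 0.2275) / 0.0144
  = 7.8512 · 0.4046 / 0.0144
  = 220.60
Round up → n = 221 per group.

n = 221 per group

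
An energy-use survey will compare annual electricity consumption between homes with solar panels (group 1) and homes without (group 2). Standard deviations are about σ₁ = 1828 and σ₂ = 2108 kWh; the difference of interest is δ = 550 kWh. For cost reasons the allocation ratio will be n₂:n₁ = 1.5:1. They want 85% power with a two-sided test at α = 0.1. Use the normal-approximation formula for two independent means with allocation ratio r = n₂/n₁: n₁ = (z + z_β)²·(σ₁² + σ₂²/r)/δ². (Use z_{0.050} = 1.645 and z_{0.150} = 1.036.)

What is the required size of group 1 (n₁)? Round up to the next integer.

n₁ = (z_{α/2} + z_β)² · (σ₁² + σ₂²/r) / δ²
   = (1.645 + 1.036)² · (1828² + 2108²/1.5) / 550²
   = 7.1878 · (3341584 + 2962442.7) / 302500
   = 7.1878 · 6304026.7 / 302500
   = 149.79
Round up → n₁ = 150; n₂ = r·n₁ = 1.5 × 150 = 225.

n₁ = 150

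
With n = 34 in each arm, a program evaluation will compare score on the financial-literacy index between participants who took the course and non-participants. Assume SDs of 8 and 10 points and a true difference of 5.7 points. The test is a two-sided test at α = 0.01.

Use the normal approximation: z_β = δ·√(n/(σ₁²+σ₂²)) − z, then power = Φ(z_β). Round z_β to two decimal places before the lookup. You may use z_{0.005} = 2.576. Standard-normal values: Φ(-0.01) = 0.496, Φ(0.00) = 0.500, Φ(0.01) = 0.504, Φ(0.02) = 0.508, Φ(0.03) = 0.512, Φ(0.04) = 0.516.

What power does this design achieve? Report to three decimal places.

Power ≈ 0.508

z_β = δ·√(n/(σ₁²+σ₂²)) − z_{α/2}
    = 5.7 · √(34/164) − 2.576
    = 5.7 · 0.45532 − 2.576
    = 2.5953 − 2.576 = 0.0193 → 0.02
Power = Φ(0.02) = 0.508.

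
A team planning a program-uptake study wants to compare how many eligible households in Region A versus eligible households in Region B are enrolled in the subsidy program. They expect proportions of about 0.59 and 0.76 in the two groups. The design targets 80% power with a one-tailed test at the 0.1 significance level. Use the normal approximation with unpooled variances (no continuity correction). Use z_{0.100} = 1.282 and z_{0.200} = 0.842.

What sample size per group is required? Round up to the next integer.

n = (z_α + z_β)² · [p₁(1−p₁) + p₂(1−p₂)] / (p₁ − p₂)²
  = (1.282 + 0.842)² · (0.59·0.41 + 0.76·0.24) / (-0.17)²
  = (2.124)² · (0.2419 + 0.1824) / 0.0289
  = 4.5114 · 0.4243 / 0.0289
  = 66.23
Round up → n = 67 per group.

n = 67 per group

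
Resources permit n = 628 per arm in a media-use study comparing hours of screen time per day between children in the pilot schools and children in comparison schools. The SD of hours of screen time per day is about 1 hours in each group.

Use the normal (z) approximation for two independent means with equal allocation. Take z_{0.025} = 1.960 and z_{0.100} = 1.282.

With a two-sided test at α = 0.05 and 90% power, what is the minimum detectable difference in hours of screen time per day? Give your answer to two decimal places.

Minimum detectable difference ≈ 0.18 hours

δ = (z_{α/2} + z_β) · √((σ₁²+σ₂²)/n)
  = (1.960 + 1.282) · √(2/628)
  = 3.242 · √0.00318
  = 3.242 · 0.0564
  = 0.1830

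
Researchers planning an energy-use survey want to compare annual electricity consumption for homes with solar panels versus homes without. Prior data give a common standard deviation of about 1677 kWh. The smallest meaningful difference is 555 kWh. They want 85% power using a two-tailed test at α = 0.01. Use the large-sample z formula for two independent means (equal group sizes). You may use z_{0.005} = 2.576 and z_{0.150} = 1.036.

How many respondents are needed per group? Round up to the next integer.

n = (z_{α/2} + z_β)² · (σ₁² + σ₂²) / δ²
  = (2.576 + 1.036)² · (2·1677² = 5624658) / 555²
  = 13.0465 · 5624658 / 308025
  = 238.24
Round up → n = 239 per group.

n = 239 per group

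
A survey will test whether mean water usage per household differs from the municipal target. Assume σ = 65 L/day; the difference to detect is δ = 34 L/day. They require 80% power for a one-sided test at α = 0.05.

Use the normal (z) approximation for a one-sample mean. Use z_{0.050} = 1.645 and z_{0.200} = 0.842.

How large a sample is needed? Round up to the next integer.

n = (z_α + z_β)² · σ² / δ²
  = (1.645 + 0.842)² · 65² / 34²
  = 6.1852 · 4225 / 1156
  = 22.61
Round up → n = 23.

n = 23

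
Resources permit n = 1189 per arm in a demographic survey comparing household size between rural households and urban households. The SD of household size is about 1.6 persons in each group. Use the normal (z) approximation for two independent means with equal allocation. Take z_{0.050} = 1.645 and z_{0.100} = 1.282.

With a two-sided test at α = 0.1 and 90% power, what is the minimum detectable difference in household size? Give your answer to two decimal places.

Minimum detectable difference ≈ 0.19 persons

δ = (z_{α/2} + z_β) · √((σ₁²+σ₂²)/n)
  = (1.645 + 1.282) · √(5.12/1189)
  = 2.927 · √0.00431
  = 2.927 · 0.0656
  = 0.1921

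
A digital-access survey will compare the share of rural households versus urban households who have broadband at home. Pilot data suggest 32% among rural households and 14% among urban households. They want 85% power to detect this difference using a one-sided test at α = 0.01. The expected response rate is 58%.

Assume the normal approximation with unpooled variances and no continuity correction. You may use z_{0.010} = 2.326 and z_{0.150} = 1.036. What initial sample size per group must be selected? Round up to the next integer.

n = 204 per group

n = (z_α + z_β)² · [p₁(1−p₁) + p₂(1−p₂)] / (p₁ − p₂)²
  = (2.326 + 1.036)² · (0.32·0.68 + 0.14·0.86) / (0.18)²
  = (3.362)² · (0.2176 + 0.1204) / 0.0324
  = 11.3030 · 0.3380 / 0.0324
  = 117.91
Adjust for 58% response: 117.91 / 0.58 = 203.30.
Round up → n = 204 per group.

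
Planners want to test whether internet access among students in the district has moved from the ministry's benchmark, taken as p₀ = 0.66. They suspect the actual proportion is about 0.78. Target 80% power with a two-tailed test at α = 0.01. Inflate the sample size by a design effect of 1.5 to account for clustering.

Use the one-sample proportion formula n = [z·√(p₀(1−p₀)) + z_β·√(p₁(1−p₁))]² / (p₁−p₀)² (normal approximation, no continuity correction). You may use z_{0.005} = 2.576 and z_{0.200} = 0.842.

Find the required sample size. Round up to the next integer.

n = 257

n = [z_{α/2}·√(p₀q₀) + z_β·√(p₁q₁)]² / (p₁ − p₀)²
  = [2.576·√(0.66·0.34) + 0.842·√(0.78·0.22)]² / (0.12)²
  = [2.576·0.4737 + 0.842·0.4142]² / 0.0144
  = [1.5691]² / 0.0144
  = 170.97
Design effect: 1.5 × 170.97 = 256.46.
Round up → n = 257.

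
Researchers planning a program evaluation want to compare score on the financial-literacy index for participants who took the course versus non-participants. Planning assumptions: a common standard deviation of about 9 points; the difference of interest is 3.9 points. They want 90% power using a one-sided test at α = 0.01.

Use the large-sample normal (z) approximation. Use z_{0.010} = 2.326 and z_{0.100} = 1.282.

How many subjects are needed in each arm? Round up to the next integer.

n = 139 per group

n = (z_α + z_β)² · (σ₁² + σ₂²) / δ²
  = (2.326 + 1.282)² · (2·9² = 162) / 3.9²
  = 13.0177 · 162 / 15.21
  = 138.65
Round up → n = 139 per group.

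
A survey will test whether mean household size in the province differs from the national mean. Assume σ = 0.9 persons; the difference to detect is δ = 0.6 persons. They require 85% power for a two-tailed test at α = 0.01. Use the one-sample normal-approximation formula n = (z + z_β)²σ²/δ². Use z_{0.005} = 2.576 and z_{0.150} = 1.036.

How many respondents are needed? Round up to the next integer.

n = 30

n = (z_{α/2} + z_β)² · σ² / δ²
  = (2.576 + 1.036)² · 0.9² / 0.6²
  = 13.0465 · 0.81 / 0.36
  = 29.35
Round up → n = 30.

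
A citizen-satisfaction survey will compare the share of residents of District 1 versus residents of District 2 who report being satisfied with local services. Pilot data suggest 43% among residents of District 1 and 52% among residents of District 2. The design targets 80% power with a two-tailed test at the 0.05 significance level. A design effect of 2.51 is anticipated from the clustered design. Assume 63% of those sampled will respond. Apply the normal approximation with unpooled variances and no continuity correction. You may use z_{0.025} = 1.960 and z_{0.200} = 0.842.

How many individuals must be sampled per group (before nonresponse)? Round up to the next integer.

n = (z_{α/2} + z_β)² · [p₁(1−p₁) + p₂(1−p₂)] / (p₁ − p₂)²
  = (1.960 + 0.842)² · (0.43·0.57 + 0.52·0.48) / (-0.09)²
  = (2.802)² · (0.2451 + 0.2496) / 0.0081
  = 7.8512 · 0.4947 / 0.0081
  = 479.51
Design effect: 2.51 × 479.51 = 1203.56.
Adjust for 63% response: 1203.56 / 0.63 = 1910.41.
Round up → n = 1911 per group.

n = 1911 per group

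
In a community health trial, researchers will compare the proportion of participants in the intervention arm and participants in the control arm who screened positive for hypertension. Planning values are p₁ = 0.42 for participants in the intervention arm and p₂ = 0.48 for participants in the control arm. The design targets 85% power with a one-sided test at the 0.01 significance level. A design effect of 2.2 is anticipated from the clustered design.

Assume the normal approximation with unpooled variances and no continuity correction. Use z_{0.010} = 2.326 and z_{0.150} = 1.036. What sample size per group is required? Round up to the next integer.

n = (z_α + z_β)² · [p₁(1−p₁) + p₂(1−p₂)] / (p₁ − p₂)²
  = (2.326 + 1.036)² · (0.42·0.58 + 0.48·0.52) / (-0.06)²
  = (3.362)² · (0.2436 + 0.2496) / 0.0036
  = 11.3030 · 0.4932 / 0.0036
  = 1548.52
Design effect: 2.2 × 1548.52 = 3406.74.
Round up → n = 3407 per group.

n = 3407 per group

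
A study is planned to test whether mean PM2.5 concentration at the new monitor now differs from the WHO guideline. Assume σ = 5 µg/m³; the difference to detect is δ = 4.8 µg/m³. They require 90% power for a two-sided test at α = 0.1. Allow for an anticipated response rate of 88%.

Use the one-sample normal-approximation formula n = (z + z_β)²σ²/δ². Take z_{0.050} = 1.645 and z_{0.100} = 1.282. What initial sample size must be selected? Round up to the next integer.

n = (z_{α/2} + z_β)² · σ² / δ²
  = (1.645 + 1.282)² · 5² / 4.8²
  = 8.5673 · 25 / 23.04
  = 9.30
Adjust for 88% response: 9.30 / 0.88 = 10.56.
Round up → n = 11.

n = 11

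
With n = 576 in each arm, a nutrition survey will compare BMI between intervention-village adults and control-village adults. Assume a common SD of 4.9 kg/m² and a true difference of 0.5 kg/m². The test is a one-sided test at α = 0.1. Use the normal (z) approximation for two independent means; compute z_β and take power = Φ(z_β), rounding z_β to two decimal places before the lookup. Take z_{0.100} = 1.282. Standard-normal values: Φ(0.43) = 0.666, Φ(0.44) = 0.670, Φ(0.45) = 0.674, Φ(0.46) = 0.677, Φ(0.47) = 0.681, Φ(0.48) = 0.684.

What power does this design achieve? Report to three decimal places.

Power ≈ 0.674

z_β = δ·√(n/(σ₁²+σ₂²)) − z_α
    = 0.5 · √(576/48.02) − 1.282
    = 0.5 · 3.46338 − 1.282
    = 1.7317 − 1.282 = 0.4497 → 0.45
Power = Φ(0.45) = 0.674.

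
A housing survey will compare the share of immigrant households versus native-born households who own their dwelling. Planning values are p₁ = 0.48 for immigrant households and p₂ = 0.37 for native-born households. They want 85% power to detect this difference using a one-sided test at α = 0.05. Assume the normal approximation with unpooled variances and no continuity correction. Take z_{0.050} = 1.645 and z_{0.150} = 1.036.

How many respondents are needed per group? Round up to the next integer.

n = 287 per group

n = (z_α + z_β)² · [p₁(1−p₁) + p₂(1−p₂)] / (p₁ − p₂)²
  = (1.645 + 1.036)² · (0.48·0.52 + 0.37·0.63) / (0.11)²
  = (2.681)² · (0.2496 + 0.2331) / 0.0121
  = 7.1878 · 0.4827 / 0.0121
  = 286.74
Round up → n = 287 per group.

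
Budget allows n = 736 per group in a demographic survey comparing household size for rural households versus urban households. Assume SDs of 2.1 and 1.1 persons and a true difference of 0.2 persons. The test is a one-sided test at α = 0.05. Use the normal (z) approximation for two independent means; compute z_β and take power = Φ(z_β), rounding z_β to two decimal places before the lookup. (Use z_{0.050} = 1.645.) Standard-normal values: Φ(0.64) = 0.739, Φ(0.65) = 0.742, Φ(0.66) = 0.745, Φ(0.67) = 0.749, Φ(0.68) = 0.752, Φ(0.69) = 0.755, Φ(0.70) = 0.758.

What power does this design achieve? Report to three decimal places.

Power ≈ 0.739

z_β = δ·√(n/(σ₁²+σ₂²)) − z_α
    = 0.2 · √(736/5.62) − 1.645
    = 0.2 · 11.44381 − 1.645
    = 2.2888 − 1.645 = 0.6438 → 0.64
Power = Φ(0.64) = 0.739.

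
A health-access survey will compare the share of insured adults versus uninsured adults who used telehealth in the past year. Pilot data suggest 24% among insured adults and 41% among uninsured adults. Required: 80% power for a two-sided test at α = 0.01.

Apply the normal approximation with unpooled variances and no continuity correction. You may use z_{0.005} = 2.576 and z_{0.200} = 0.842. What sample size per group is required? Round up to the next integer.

n = (z_{α/2} + z_β)² · [p₁(1−p₁) + p₂(1−p₂)] / (p₁ − p₂)²
  = (2.576 + 0.842)² · (0.24·0.76 + 0.41·0.59) / (-0.17)²
  = (3.418)² · (0.1824 + 0.2419) / 0.0289
  = 11.6827 · 0.4243 / 0.0289
  = 171.52
Round up → n = 172 per group.

n = 172 per group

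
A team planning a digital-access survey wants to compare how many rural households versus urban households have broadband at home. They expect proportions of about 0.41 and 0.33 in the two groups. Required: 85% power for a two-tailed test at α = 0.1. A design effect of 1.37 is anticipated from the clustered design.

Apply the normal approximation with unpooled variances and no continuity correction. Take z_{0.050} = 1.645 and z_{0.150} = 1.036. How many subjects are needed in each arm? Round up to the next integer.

n = (z_{α/2} + z_β)² · [p₁(1−p₁) + p₂(1−p₂)] / (p₁ − p₂)²
  = (1.645 + 1.036)² · (0.41·0.59 + 0.33·0.67) / (0.08)²
  = (2.681)² · (0.2419 + 0.2211) / 0.0064
  = 7.1878 · 0.4630 / 0.0064
  = 519.99
Design effect: 1.37 × 519.99 = 712.39.
Round up → n = 713 per group.

n = 713 per group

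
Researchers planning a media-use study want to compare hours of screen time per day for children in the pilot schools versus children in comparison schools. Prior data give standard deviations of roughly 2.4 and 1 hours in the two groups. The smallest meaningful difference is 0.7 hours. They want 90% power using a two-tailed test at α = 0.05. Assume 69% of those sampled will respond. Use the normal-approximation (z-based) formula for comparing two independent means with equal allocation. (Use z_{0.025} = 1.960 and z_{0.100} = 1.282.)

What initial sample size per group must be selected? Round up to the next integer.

n = (z_{α/2} + z_β)² · (σ₁² + σ₂²) / δ²
  = (1.960 + 1.282)² · (2.4² + 1² = 6.76) / 0.7²
  = 10.5106 · 6.76 / 0.49
  = 145.00
Adjust for 69% response: 145.00 / 0.69 = 210.15.
Round up → n = 211 per group.

n = 211 per group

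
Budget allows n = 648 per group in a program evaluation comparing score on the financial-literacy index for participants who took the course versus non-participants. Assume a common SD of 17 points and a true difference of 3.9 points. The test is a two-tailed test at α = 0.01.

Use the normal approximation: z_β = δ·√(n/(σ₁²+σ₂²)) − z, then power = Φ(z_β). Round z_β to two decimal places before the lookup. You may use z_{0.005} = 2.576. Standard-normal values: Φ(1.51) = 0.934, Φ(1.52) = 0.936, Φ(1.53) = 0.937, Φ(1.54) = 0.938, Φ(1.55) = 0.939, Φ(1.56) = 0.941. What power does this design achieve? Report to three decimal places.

z_β = δ·√(n/(σ₁²+σ₂²)) − z_{α/2}
    = 3.9 · √(648/578) − 2.576
    = 3.9 · 1.05882 − 2.576
    = 4.1294 − 2.576 = 1.5534 → 1.55
Power = Φ(1.55) = 0.939.

Power ≈ 0.939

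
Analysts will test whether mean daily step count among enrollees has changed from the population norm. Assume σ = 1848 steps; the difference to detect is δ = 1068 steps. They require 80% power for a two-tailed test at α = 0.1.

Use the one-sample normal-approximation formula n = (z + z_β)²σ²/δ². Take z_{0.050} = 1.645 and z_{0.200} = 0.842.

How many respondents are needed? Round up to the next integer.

n = (z_{α/2} + z_β)² · σ² / δ²
  = (1.645 + 0.842)² · 1848² / 1068²
  = 6.1852 · 3415104 / 1140624
  = 18.52
Round up → n = 19.

n = 19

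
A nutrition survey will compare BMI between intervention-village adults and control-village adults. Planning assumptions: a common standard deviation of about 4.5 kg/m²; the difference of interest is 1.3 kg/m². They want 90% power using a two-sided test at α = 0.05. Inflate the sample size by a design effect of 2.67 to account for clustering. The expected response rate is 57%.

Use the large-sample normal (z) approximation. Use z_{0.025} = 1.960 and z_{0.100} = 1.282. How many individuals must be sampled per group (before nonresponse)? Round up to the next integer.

n = (z_{α/2} + z_β)² · (σ₁² + σ₂²) / δ²
  = (1.960 + 1.282)² · (2·4.5² = 40.5) / 1.3²
  = 10.5106 · 40.5 / 1.69
  = 251.88
Design effect: 2.67 × 251.88 = 672.52.
Adjust for 57% response: 672.52 / 0.57 = 1179.86.
Round up → n = 1180 per group.

n = 1180 per group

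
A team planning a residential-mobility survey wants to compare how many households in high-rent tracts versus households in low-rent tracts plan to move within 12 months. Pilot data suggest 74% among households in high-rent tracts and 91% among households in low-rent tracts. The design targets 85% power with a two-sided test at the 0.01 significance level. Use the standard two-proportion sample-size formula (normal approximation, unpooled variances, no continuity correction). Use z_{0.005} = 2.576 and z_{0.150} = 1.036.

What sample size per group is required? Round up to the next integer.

n = 124 per group

n = (z_{α/2} + z_β)² · [p₁(1−p₁) + p₂(1−p₂)] / (p₁ − p₂)²
  = (2.576 + 1.036)² · (0.74·0.26 + 0.91·0.09) / (-0.17)²
  = (3.612)² · (0.1924 + 0.0819) / 0.0289
  = 13.0465 · 0.2743 / 0.0289
  = 123.83
Round up → n = 124 per group.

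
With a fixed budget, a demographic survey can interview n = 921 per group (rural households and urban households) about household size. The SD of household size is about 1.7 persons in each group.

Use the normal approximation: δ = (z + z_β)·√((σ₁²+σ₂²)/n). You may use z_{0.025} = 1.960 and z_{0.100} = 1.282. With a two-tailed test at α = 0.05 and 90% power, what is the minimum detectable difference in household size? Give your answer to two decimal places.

Minimum detectable difference ≈ 0.26 persons

δ = (z_{α/2} + z_β) · √((σ₁²+σ₂²)/n)
  = (1.960 + 1.282) · √(5.78/921)
  = 3.242 · √0.00628
  = 3.242 · 0.0792
  = 0.2568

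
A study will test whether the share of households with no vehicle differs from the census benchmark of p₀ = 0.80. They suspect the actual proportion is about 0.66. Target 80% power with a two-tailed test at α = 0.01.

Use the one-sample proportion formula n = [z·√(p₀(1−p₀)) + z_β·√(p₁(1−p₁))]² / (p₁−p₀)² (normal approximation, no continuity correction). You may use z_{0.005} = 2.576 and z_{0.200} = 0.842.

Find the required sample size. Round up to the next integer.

n = 105

n = [z_{α/2}·√(p₀q₀) + z_β·√(p₁q₁)]² / (p₁ − p₀)²
  = [2.576·√(0.80·0.20) + 0.842·√(0.66·0.34)]² / (-0.14)²
  = [2.576·0.4000 + 0.842·0.4737]² / 0.0196
  = [1.4293]² / 0.0196
  = 104.22
Round up → n = 105.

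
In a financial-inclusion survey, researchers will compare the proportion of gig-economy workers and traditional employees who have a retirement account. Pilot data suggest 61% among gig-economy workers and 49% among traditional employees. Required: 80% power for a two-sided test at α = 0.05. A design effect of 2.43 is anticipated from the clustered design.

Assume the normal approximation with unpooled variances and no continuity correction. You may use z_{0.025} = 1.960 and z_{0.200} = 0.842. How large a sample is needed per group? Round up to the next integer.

n = (z_{α/2} + z_β)² · [p₁(1−p₁) + p₂(1−p₂)] / (p₁ − p₂)²
  = (1.960 + 0.842)² · (0.61·0.39 + 0.49·0.51) / (0.12)²
  = (2.802)² · (0.2379 + 0.2499) / 0.0144
  = 7.8512 · 0.4878 / 0.0144
  = 265.96
Design effect: 2.43 × 265.96 = 646.28.
Round up → n = 647 per group.

n = 647 per group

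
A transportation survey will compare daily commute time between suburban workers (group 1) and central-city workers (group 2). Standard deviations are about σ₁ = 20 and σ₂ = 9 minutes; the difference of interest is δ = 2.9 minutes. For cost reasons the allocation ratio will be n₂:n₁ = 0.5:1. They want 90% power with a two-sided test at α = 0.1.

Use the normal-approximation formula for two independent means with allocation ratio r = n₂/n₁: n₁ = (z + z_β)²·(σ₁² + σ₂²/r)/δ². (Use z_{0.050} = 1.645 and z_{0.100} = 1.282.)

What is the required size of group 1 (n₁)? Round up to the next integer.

n₁ = (z_{α/2} + z_β)² · (σ₁² + σ₂²/r) / δ²
   = (1.645 + 1.282)² · (20² + 9²/0.5) / 2.9²
   = 8.5673 · (400 + 162) / 8.41
   = 8.5673 · 562 / 8.41
   = 572.51
Round up → n₁ = 573; n₂ = r·n₁ = 0.5 × 573 = 287.

n₁ = 573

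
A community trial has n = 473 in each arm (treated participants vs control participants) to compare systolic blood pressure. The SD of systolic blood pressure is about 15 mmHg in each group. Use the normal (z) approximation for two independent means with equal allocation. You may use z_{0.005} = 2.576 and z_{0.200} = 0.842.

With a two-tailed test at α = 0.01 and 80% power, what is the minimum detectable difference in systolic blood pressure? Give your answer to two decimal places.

Minimum detectable difference ≈ 3.33 mmHg

δ = (z_{α/2} + z_β) · √((σ₁²+σ₂²)/n)
  = (2.576 + 0.842) · √(450/473)
  = 3.418 · √0.95137
  = 3.418 · 0.9754
  = 3.3339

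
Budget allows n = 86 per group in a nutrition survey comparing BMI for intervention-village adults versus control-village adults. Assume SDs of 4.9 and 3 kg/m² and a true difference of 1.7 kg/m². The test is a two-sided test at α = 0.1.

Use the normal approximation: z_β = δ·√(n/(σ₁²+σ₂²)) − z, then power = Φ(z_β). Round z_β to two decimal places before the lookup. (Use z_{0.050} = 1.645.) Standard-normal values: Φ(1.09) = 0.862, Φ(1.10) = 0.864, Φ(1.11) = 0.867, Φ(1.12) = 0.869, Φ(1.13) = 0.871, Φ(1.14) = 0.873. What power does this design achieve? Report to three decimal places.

z_β = δ·√(n/(σ₁²+σ₂²)) − z_{α/2}
    = 1.7 · √(86/33.01) − 1.645
    = 1.7 · 1.61409 − 1.645
    = 2.7439 − 1.645 = 1.0989 → 1.10
Power = Φ(1.10) = 0.864.

Power ≈ 0.864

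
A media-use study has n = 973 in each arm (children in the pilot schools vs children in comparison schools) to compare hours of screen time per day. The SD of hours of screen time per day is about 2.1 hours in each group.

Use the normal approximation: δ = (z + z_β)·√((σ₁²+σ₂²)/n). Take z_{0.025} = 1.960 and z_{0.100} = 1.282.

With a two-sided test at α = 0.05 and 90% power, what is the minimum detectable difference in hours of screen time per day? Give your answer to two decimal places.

δ = (z_{α/2} + z_β) · √((σ₁²+σ₂²)/n)
  = (1.960 + 1.282) · √(8.82/973)
  = 3.242 · √0.00906
  = 3.242 · 0.0952
  = 0.3087

Minimum detectable difference ≈ 0.31 hours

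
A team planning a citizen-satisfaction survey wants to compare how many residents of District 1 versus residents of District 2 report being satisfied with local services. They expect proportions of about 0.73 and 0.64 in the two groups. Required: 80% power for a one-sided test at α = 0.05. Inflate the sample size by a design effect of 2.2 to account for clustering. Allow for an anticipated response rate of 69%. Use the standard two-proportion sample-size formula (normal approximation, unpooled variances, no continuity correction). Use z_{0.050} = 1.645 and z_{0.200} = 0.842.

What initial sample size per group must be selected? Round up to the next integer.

n = (z_α + z_β)² · [p₁(1−p₁) + p₂(1−p₂)] / (p₁ − p₂)²
  = (1.645 + 0.842)² · (0.73·0.27 + 0.64·0.36) / (0.09)²
  = (2.487)² · (0.1971 + 0.2304) / 0.0081
  = 6.1852 · 0.4275 / 0.0081
  = 326.44
Design effect: 2.2 × 326.44 = 718.17.
Adjust for 69% response: 718.17 / 0.69 = 1040.82.
Round up → n = 1041 per group.

n = 1041 per group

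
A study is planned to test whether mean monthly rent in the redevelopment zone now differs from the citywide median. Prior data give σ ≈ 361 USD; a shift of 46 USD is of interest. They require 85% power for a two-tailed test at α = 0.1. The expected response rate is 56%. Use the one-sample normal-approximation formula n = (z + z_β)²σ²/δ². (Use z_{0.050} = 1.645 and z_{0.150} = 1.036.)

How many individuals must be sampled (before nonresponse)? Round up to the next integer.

n = (z_{α/2} + z_β)² · σ² / δ²
  = (1.645 + 1.036)² · 361² / 46²
  = 7.1878 · 130321 / 2116
  = 442.68
Adjust for 56% response: 442.68 / 0.56 = 790.50.
Round up → n = 791.

n = 791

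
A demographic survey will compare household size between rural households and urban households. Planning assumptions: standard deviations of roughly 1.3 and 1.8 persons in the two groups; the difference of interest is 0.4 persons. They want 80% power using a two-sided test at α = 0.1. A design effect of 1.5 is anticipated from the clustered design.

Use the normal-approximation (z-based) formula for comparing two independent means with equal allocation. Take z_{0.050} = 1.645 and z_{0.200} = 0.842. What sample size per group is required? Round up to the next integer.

n = (z_{α/2} + z_β)² · (σ₁² + σ₂²) / δ²
  = (1.645 + 0.842)² · (1.3² + 1.8² = 4.93) / 0.4²
  = 6.1852 · 4.93 / 0.16
  = 190.58
Design effect: 1.5 × 190.58 = 285.87.
Round up → n = 286 per group.

n = 286 per group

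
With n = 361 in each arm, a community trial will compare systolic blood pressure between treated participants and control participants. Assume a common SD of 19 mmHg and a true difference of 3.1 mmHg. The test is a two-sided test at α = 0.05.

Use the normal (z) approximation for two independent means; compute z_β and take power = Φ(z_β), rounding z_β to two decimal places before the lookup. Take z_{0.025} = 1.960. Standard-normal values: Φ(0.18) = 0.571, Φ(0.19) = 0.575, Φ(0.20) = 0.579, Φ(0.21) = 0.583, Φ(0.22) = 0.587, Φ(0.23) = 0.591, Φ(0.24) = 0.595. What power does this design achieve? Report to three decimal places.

Power ≈ 0.591

z_β = δ·√(n/(σ₁²+σ₂²)) − z_{α/2}
    = 3.1 · √(361/722) − 1.960
    = 3.1 · 0.70711 − 1.960
    = 2.1920 − 1.960 = 0.2320 → 0.23
Power = Φ(0.23) = 0.591.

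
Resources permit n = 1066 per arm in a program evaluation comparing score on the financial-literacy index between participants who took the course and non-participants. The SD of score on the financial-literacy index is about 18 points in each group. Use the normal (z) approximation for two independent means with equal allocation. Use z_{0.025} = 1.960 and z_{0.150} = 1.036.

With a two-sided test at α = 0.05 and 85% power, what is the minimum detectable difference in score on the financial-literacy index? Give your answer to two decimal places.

Minimum detectable difference ≈ 2.34 points

δ = (z_{α/2} + z_β) · √((σ₁²+σ₂²)/n)
  = (1.960 + 1.036) · √(648/1066)
  = 2.996 · √0.60788
  = 2.996 · 0.7797
  = 2.3359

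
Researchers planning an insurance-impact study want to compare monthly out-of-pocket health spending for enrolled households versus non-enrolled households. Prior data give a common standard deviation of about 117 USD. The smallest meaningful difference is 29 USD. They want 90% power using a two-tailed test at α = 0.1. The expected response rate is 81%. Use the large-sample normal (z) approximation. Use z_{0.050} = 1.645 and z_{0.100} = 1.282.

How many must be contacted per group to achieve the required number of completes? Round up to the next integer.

n = 345 per group

n = (z_{α/2} + z_β)² · (σ₁² + σ₂²) / δ²
  = (1.645 + 1.282)² · (2·117² = 27378) / 29²
  = 8.5673 · 27378 / 841
  = 278.90
Adjust for 81% response: 278.90 / 0.81 = 344.32.
Round up → n = 345 per group.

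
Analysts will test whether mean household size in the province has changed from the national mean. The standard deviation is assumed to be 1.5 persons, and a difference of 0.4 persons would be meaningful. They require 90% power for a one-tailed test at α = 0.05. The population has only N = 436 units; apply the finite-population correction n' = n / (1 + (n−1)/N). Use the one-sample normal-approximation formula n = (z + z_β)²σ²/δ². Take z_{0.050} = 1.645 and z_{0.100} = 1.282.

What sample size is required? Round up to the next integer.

n = (z_α + z_β)² · σ² / δ²
  = (1.645 + 1.282)² · 1.5² / 0.4²
  = 8.5673 · 2.25 / 0.16
  = 120.48
Finite-population correction (N = 436): 120.48 / (1 + (120.48 − 1)/436) = 94.56.
Round up → n = 95.

n = 95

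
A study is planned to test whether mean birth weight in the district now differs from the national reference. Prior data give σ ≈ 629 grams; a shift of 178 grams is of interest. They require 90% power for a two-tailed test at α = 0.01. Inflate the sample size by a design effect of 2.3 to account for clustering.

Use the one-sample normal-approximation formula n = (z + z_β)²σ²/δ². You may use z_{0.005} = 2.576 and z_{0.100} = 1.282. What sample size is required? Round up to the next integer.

n = 428

n = (z_{α/2} + z_β)² · σ² / δ²
  = (2.576 + 1.282)² · 629² / 178²
  = 14.8842 · 395641 / 31684
  = 185.86
Design effect: 2.3 × 185.86 = 427.48.
Round up → n = 428.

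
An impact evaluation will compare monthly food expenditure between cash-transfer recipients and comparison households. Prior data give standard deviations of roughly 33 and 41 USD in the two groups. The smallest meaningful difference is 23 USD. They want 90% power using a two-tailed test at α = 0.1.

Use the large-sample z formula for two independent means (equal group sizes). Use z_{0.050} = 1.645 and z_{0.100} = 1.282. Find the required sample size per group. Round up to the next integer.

n = 45 per group

n = (z_{α/2} + z_β)² · (σ₁² + σ₂²) / δ²
  = (1.645 + 1.282)² · (33² + 41² = 2770) / 23²
  = 8.5673 · 2770 / 529
  = 44.86
Round up → n = 45 per group.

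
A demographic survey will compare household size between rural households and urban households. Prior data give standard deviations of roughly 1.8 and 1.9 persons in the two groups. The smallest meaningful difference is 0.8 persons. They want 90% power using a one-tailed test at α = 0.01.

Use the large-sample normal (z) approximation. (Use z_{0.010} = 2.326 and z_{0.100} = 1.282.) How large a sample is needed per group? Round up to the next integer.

n = (z_α + z_β)² · (σ₁² + σ₂²) / δ²
  = (2.326 + 1.282)² · (1.8² + 1.9² = 6.85) / 0.8²
  = 13.0177 · 6.85 / 0.64
  = 139.33
Round up → n = 140 per group.

n = 140 per group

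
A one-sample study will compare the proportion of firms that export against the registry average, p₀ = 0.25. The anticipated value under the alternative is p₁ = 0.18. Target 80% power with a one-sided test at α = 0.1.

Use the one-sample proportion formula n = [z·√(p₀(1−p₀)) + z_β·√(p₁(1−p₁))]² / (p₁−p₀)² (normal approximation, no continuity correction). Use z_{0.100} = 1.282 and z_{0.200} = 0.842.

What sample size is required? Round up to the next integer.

n = 158

n = [z_α·√(p₀q₀) + z_β·√(p₁q₁)]² / (p₁ − p₀)²
  = [1.282·√(0.25·0.75) + 0.842·√(0.18·0.82)]² / (-0.07)²
  = [1.282·0.4330 + 0.842·0.3842]² / 0.0049
  = [0.8786]² / 0.0049
  = 157.54
Round up → n = 158.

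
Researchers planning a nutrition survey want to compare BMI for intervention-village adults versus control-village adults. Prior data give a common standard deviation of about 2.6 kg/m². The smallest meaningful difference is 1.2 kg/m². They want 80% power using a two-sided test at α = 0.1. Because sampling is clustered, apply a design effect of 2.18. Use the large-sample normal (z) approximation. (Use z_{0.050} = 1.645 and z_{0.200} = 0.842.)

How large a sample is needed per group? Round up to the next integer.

n = 127 per group

n = (z_{α/2} + z_β)² · (σ₁² + σ₂²) / δ²
  = (1.645 + 0.842)² · (2·2.6² = 13.52) / 1.2²
  = 6.1852 · 13.52 / 1.44
  = 58.07
Design effect: 2.18 × 58.07 = 126.60.
Round up → n = 127 per group.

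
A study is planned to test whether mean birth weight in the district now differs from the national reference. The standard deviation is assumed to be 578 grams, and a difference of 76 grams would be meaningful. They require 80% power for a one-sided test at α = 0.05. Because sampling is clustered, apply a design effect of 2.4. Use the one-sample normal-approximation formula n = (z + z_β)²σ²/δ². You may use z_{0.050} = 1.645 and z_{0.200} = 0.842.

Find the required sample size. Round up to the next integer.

n = (z_α + z_β)² · σ² / δ²
  = (1.645 + 0.842)² · 578² / 76²
  = 6.1852 · 334084 / 5776
  = 357.75
Design effect: 2.4 × 357.75 = 858.60.
Round up → n = 859.

n = 859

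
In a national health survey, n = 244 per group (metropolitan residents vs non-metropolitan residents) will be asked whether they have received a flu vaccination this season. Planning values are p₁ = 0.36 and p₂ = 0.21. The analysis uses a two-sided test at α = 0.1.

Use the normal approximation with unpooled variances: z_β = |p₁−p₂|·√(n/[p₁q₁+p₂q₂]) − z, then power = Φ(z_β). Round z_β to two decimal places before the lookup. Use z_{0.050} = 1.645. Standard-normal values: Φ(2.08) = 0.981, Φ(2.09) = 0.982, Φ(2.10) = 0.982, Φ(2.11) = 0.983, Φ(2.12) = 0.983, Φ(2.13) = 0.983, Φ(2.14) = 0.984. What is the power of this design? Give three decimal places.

z_β = |p₁−p₂|·√(n/[p₁q₁+p₂q₂]) − z_{α/2}
    = 0.15 · √(244/0.3963) − 1.645
    = 0.15 · 24.8132 − 1.645
    = 3.7220 − 1.645 = 2.0770 → 2.08
Power = Φ(2.08) = 0.981.

Power ≈ 0.981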